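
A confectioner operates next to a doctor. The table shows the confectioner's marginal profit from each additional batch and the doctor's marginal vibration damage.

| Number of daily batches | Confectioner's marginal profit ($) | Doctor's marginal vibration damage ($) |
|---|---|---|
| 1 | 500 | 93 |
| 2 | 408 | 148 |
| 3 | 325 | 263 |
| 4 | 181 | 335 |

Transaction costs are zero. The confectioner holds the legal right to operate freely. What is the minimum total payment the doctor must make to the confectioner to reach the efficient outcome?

$181

Left alone the confectioner would choose level 4 (marginal profit stays positive).
Efficient level: k* = 3 (marginal profit ≥ marginal vibration damage through 3).
The doctor must at least cover the confectioner's forgone profit from cutting 4→3: 181 = 181.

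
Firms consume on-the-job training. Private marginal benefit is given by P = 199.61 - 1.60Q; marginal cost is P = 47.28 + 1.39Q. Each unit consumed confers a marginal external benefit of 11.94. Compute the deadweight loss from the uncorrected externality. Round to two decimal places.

DWL = 23.84

Market equilibrium (private): 47.28 + 1.39Q = 199.61 - 1.60Q → Q_m = 50.9465.
Social marginal benefit = demand + MEB = 211.55 - 1.60Q.
Set SMB = MC: 211.55 - 1.60Q = 47.28 + 1.39Q → Q* = 54.9398.
The welfare-loss triangle has base |Q_m − Q*| and height MEB(Q_m) (the vertical gap between SMB and MC is zero at Q* and MEB at Q_m).
DWL = ½ × 3.9933 × 11.9400 = 23.8400.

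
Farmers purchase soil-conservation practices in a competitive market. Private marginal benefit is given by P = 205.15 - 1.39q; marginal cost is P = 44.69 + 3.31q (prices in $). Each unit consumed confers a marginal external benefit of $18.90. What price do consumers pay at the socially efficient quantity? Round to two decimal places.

Social marginal benefit = demand + MEB = 224.05 - 1.39q.
Set SMB = MC: 224.05 - 1.39q = 44.69 + 3.31q → q* = 38.1617.
Consumer price on the demand curve at q*: 205.15 − 1.39×38.1617 = 152.1052.

P = $152.11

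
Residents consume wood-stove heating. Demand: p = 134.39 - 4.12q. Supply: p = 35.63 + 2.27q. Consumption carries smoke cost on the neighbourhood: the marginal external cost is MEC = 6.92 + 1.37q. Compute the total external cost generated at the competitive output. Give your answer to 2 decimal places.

Market equilibrium (private): 35.63 + 2.27q = 134.39 - 4.12q → q_m = 15.4554.
Total external cost = ∫₀^{q_m} (6.92 + 1.37q) dq = 6.92×15.4554 + ½×1.37×15.4554² = 270.5769.

270.58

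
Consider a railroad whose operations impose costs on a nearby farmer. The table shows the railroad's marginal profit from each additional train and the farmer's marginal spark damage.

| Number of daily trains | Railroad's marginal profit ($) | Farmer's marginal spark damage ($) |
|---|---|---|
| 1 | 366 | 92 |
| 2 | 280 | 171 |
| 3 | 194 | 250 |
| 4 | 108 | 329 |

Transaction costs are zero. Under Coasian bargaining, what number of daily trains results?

2

Bargaining reaches the level where marginal profit last exceeds marginal spark damage.
That holds through level 2 (280 ≥ 171) but not at 3 (194 < 250).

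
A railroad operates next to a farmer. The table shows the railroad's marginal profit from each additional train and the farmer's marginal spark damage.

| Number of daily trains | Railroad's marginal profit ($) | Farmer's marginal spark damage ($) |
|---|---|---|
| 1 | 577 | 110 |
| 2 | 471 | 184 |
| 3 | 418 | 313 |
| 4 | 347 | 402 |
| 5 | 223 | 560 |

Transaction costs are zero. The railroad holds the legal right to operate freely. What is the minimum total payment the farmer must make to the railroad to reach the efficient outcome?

Left alone the railroad would choose level 5 (marginal profit stays positive).
Efficient level: k* = 3 (marginal profit ≥ marginal spark damage through 3).
The farmer must at least cover the railroad's forgone profit from cutting 5→3: 347 + 223 = 570.

$570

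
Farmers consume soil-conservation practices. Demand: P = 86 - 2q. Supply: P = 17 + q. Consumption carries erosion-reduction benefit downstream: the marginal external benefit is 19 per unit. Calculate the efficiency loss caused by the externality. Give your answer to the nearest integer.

DWL = 60

Market equilibrium (private): 17 + q = 86 - 2q → q_m = 23.0000.
Social marginal benefit = demand + MEB = 105 - 2q.
Set SMB = MC: 105 - 2q = 17 + q → q* = 29.3333.
The loss is the area between SMB and MC from q* to q_m; with linear curves that's a triangle of height MEB(q_m).
DWL = ½ × 6.3333 × 19.0000 = 60.1664.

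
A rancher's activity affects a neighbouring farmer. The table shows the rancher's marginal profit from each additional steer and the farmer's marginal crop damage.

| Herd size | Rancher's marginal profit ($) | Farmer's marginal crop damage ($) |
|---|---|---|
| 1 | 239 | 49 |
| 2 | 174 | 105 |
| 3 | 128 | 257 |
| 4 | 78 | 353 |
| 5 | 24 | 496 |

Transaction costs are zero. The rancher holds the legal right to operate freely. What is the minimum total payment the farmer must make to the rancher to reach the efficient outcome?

$230

Left alone the rancher would choose level 5 (marginal profit stays positive).
Efficient level: k* = 2 (marginal profit ≥ marginal crop damage through 2).
The farmer must at least cover the rancher's forgone profit from cutting 5→2: 128 + 78 + 24 = 230.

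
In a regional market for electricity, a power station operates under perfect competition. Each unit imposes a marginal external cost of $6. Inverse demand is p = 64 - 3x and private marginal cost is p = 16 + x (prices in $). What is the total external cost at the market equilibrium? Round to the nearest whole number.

Market equilibrium (private): 16 + x = 64 - 3x → x_m = 12.0000.
Total external cost = MEC × x_m = 6 × 12.0000 = 72.0000.

$72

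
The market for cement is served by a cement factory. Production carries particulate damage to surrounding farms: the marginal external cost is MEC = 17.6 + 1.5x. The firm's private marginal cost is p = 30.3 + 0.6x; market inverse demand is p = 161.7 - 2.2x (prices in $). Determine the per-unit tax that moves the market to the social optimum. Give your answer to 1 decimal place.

tax = $57.3 per unit

Social marginal cost = private MC + MEC = 47.9 + 2.1x.
Set SMC = demand: 47.9 + 2.1x = 161.7 - 2.2x → x* = 26.4651.
The Pigouvian tax equals MEC at x*: 17.6 + 1.5×26.4651 = 57.2977.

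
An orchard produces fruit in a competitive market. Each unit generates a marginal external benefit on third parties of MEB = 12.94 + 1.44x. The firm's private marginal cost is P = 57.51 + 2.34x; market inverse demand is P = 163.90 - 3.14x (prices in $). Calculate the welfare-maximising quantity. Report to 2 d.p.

Social marginal cost = private MC − MEB = 44.57 + 0.90x.
Set SMC = demand: 44.57 + 0.90x = 163.90 - 3.14x → x* = 29.5371.

x* = 29.54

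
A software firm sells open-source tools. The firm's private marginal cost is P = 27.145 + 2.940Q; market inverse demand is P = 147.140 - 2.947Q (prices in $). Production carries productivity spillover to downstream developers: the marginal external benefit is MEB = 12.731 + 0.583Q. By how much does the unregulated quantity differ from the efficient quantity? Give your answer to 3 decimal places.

Market equilibrium (private): 27.145 + 2.940Q = 147.140 - 2.947Q → Q_m = 20.3830.
Social marginal cost = private MC − MEB = 14.414 + 2.357Q.
Set SMC = demand: 14.414 + 2.357Q = 147.140 - 2.947Q → Q* = 25.0238.
Gap = |20.3830 − 25.0238| = 4.6408.

4.641 units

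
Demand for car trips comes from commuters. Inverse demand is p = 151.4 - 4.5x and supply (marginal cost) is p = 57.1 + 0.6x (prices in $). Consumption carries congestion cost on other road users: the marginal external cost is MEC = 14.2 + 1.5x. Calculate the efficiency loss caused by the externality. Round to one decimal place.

DWL = $133.2

Market equilibrium (private): 57.1 + 0.6x = 151.4 - 4.5x → x_m = 18.4902.
Social marginal benefit = demand − MEC = 137.2 - 6.0x.
Set SMB = MC: 137.2 - 6.0x = 57.1 + 0.6x → x* = 12.1364.
Between x* and x_m the wedge MC − SMB runs linearly from 0 to MEC(x_m), so the loss is a triangle.
DWL = ½ × 6.3538 × 41.9353 = 133.2243.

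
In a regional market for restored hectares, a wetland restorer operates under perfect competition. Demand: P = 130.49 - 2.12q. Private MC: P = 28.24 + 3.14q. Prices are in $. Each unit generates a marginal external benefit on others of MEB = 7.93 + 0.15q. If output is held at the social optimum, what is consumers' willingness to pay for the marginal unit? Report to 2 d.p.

Social marginal cost = private MC − MEB = 20.31 + 2.99q.
Set SMC = demand: 20.31 + 2.99q = 130.49 - 2.12q → q* = 21.5616.
Consumer price on the demand curve at q*: 130.49 − 2.12×21.5616 = 84.7794.

P = $84.78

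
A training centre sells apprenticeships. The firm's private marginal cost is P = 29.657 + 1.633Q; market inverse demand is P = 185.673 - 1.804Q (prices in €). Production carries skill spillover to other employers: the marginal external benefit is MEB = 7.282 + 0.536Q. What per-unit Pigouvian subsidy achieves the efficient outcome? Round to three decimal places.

subsidy = €37.454 per unit

Social marginal cost = private MC − MEB = 22.375 + 1.097Q.
Set SMC = demand: 22.375 + 1.097Q = 185.673 - 1.804Q → Q* = 56.2902.
The Pigouvian subsidy equals MEB at Q*: 7.282 + 0.536×56.2902 = 37.4535.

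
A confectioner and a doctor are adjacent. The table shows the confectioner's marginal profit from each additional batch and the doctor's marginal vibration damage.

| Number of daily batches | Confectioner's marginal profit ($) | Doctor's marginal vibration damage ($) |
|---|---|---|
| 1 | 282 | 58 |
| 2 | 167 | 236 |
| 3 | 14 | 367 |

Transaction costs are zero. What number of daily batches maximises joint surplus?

1

Bargaining reaches the level where marginal profit last exceeds marginal vibration damage.
That holds through level 1 (282 ≥ 58) but not at 2 (167 < 236).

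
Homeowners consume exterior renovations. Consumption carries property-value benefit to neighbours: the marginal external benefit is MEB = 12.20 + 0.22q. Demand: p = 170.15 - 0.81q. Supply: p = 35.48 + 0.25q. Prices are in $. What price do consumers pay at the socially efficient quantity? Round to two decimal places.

P = $28.53

Social marginal benefit = demand + MEB = 182.35 - 0.59q.
Set SMB = MC: 182.35 - 0.59q = 35.48 + 0.25q → q* = 174.8452.
Consumer price on the demand curve at q*: 170.15 − 0.81×174.8452 = 28.5254.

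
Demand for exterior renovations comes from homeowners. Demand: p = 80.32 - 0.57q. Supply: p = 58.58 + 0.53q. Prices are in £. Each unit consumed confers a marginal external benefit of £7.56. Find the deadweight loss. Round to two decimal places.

DWL = £25.98

Market equilibrium (private): 58.58 + 0.53q = 80.32 - 0.57q → q_m = 19.7636.
Social marginal benefit = demand + MEB = 87.88 - 0.57q.
Set SMB = MC: 87.88 - 0.57q = 58.58 + 0.53q → q* = 26.6364.
The loss is the area between SMB and MC from q* to q_m; with linear curves that's a triangle of height MEB(q_m).
DWL = ½ × 6.8728 × 7.5600 = 25.9792.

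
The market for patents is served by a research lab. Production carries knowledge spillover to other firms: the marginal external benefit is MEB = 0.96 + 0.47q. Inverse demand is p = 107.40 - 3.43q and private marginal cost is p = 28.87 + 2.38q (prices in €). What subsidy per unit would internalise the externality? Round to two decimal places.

subsidy = €7.96 per unit

Social marginal cost = private MC − MEB = 27.91 + 1.91q.
Set SMC = demand: 27.91 + 1.91q = 107.40 - 3.43q → q* = 14.8858.
The Pigouvian subsidy equals MEB at q*: 0.96 + 0.47×14.8858 = 7.9563.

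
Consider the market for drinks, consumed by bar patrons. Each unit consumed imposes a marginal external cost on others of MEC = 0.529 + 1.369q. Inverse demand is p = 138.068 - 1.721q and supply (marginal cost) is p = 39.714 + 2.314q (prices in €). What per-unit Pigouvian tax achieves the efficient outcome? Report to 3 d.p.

Social marginal benefit = demand − MEC = 137.539 - 3.090q.
Set SMB = MC: 137.539 - 3.090q = 39.714 + 2.314q → q* = 18.1023.
The Pigouvian tax equals MEC at q*: 0.529 + 1.369×18.1023 = 25.3110.

tax = €25.311 per unit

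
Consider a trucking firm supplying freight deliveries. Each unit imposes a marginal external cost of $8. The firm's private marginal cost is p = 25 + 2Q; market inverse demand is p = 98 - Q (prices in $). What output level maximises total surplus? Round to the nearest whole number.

Q* = 22

Social marginal cost = private MC + MEC = 33 + 2Q.
Set SMC = demand: 33 + 2Q = 98 - Q → Q* = 21.6667.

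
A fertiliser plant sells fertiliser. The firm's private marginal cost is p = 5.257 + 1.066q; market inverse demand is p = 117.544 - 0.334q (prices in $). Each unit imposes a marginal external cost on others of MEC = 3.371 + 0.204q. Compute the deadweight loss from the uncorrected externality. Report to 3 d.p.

DWL = $121.379

Market equilibrium (private): 5.257 + 1.066q = 117.544 - 0.334q → q_m = 80.2050.
Social marginal cost = private MC + MEC = 8.628 + 1.270q.
Set SMC = demand: 8.628 + 1.270q = 117.544 - 0.334q → q* = 67.9027.
Height of the DWL triangle at q_m is SMC(q_m) − demand(q_m) = MEC(q_m) = 19.7328.
DWL = ½ × 12.3023 × 19.7328 = 121.3794.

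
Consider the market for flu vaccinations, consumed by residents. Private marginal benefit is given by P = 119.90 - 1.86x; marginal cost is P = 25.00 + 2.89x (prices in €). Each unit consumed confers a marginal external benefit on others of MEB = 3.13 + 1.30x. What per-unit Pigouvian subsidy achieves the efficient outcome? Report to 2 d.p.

Social marginal benefit = demand + MEB = 123.03 - 0.56x.
Set SMB = MC: 123.03 - 0.56x = 25.00 + 2.89x → x* = 28.4145.
The Pigouvian subsidy equals MEB at x*: 3.13 + 1.30×28.4145 = 40.0689.

subsidy = €40.07 per unit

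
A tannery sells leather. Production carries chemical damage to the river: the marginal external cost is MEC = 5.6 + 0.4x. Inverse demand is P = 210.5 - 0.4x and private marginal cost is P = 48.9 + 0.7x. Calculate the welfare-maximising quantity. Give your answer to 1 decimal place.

x* = 104.0

Social marginal cost = private MC + MEC = 54.5 + 1.1x.
Set SMC = demand: 54.5 + 1.1x = 210.5 - 0.4x → x* = 104.0000.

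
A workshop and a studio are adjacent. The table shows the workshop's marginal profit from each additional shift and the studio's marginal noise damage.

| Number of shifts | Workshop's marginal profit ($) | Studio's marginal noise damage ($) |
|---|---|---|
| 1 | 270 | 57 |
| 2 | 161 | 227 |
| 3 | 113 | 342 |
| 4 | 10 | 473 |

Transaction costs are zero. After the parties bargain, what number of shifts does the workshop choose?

Bargaining reaches the level where marginal profit last exceeds marginal noise damage.
That holds through level 1 (270 ≥ 57) but not at 2 (161 < 227).

1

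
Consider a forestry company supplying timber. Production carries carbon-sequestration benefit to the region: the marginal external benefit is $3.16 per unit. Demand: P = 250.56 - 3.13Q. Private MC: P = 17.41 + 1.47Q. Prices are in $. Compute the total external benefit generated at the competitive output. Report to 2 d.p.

$160.16

Market equilibrium (private): 17.41 + 1.47Q = 250.56 - 3.13Q → Q_m = 50.6848.
Total external benefit = MEB × Q_m = 3.16 × 50.6848 = 160.1640.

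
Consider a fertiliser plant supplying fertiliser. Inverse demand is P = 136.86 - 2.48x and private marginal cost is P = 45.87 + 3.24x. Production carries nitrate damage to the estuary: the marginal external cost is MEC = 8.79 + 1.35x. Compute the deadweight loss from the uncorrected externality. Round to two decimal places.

DWL = 64.78

Market equilibrium (private): 45.87 + 3.24x = 136.86 - 2.48x → x_m = 15.9073.
Social marginal cost = private MC + MEC = 54.66 + 4.59x.
Set SMC = demand: 54.66 + 4.59x = 136.86 - 2.48x → x* = 11.6266.
The welfare-loss triangle has base |x_m − x*| and height MEC(x_m) (the vertical gap between SMC and demand is zero at x* and MEC at x_m).
DWL = ½ × 4.2807 × 30.2649 = 64.7775.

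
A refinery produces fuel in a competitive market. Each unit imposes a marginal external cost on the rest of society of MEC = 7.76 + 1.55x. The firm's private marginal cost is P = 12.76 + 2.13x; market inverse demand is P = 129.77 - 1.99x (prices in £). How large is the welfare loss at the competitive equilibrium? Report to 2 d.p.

DWL = £236.44

Market equilibrium (private): 12.76 + 2.13x = 129.77 - 1.99x → x_m = 28.4005.
Social marginal cost = private MC + MEC = 20.52 + 3.68x.
Set SMC = demand: 20.52 + 3.68x = 129.77 - 1.99x → x* = 19.2681.
Height of the DWL triangle at x_m is SMC(x_m) − demand(x_m) = MEC(x_m) = 51.7808.
DWL = ½ × 9.1324 × 51.7808 = 236.4415.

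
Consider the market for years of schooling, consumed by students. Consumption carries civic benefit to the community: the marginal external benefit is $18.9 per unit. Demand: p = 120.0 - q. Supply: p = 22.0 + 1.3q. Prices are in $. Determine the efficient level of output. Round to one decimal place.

q* = 50.8

Social marginal benefit = demand + MEB = 138.9 - q.
Set SMB = MC: 138.9 - q = 22.0 + 1.3q → q* = 50.8261.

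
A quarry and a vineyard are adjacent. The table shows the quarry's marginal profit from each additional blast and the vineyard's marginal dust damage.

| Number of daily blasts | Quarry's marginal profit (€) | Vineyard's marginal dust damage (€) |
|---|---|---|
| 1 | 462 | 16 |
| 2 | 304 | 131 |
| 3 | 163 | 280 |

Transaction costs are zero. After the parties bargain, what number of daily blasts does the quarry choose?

Bargaining reaches the level where marginal profit last exceeds marginal dust damage.
That holds through level 2 (304 ≥ 131) but not at 3 (163 < 280).

2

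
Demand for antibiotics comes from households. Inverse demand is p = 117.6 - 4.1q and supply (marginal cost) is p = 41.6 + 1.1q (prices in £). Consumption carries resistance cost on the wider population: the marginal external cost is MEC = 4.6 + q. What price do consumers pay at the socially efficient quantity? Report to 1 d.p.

P = £70.4

Social marginal benefit = demand − MEC = 113.0 - 5.1q.
Set SMB = MC: 113.0 - 5.1q = 41.6 + 1.1q → q* = 11.5161.
Consumer price on the demand curve at q*: 117.6 − 4.1×11.5161 = 70.3840.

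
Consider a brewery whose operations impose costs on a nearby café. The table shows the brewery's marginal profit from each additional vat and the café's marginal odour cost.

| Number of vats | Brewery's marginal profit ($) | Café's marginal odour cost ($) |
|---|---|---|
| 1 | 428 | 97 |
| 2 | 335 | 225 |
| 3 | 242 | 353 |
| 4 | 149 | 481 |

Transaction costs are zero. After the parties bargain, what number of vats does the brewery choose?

2

Bargaining reaches the level where marginal profit last exceeds marginal odour cost.
That holds through level 2 (335 ≥ 225) but not at 3 (242 < 353).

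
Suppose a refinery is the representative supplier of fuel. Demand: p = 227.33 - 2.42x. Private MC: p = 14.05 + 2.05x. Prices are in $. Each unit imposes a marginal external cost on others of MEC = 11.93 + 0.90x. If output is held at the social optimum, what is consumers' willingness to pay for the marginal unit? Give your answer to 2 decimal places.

P = $136.59

Social marginal cost = private MC + MEC = 25.98 + 2.95x.
Set SMC = demand: 25.98 + 2.95x = 227.33 - 2.42x → x* = 37.4953.
Consumer price on the demand curve at x*: 227.33 − 2.42×37.4953 = 136.5914.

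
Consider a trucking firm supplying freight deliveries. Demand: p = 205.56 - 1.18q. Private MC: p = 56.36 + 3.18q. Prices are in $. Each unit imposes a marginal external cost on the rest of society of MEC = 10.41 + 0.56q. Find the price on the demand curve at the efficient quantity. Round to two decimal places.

Social marginal cost = private MC + MEC = 66.77 + 3.74q.
Set SMC = demand: 66.77 + 3.74q = 205.56 - 1.18q → q* = 28.2093.
Consumer price on the demand curve at q*: 205.56 − 1.18×28.2093 = 172.2730.

P = $172.27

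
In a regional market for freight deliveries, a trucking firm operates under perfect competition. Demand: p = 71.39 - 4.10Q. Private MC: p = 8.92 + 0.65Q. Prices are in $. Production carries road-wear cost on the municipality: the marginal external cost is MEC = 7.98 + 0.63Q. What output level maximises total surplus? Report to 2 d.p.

Social marginal cost = private MC + MEC = 16.90 + 1.28Q.
Set SMC = demand: 16.90 + 1.28Q = 71.39 - 4.10Q → Q* = 10.1283.

Q* = 10.13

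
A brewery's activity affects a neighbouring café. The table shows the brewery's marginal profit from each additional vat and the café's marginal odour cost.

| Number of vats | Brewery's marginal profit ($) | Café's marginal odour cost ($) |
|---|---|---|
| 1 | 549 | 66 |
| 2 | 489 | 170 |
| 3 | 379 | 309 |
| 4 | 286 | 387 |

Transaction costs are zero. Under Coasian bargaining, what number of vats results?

3

Bargaining reaches the level where marginal profit last exceeds marginal odour cost.
That holds through level 3 (379 ≥ 309) but not at 4 (286 < 387).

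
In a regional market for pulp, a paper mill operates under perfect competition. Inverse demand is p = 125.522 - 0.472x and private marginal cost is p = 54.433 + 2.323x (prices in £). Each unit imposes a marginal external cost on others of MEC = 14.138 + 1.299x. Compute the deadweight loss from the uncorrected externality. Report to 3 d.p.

DWL = £271.823

Market equilibrium (private): 54.433 + 2.323x = 125.522 - 0.472x → x_m = 25.4343.
Social marginal cost = private MC + MEC = 68.571 + 3.622x.
Set SMC = demand: 68.571 + 3.622x = 125.522 - 0.472x → x* = 13.9108.
Between x* and x_m the wedge SMC − demand runs linearly from 0 to MEC(x_m), so the loss is a triangle.
DWL = ½ × 11.5235 × 47.1772 = 271.8232.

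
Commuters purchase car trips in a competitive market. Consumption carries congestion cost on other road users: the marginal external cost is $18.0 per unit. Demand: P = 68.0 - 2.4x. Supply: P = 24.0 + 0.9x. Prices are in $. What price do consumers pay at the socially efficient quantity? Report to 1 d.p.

Social marginal benefit = demand − MEC = 50.0 - 2.4x.
Set SMB = MC: 50.0 - 2.4x = 24.0 + 0.9x → x* = 7.8788.
Consumer price on the demand curve at x*: 68.0 − 2.4×7.8788 = 49.0909.

P = $49.1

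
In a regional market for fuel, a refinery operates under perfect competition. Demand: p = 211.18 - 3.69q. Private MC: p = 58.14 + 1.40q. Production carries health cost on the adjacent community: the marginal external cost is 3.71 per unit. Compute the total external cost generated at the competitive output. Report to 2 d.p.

111.55

Market equilibrium (private): 58.14 + 1.40q = 211.18 - 3.69q → q_m = 30.0668.
Total external cost = MEC × q_m = 3.71 × 30.0668 = 111.5478.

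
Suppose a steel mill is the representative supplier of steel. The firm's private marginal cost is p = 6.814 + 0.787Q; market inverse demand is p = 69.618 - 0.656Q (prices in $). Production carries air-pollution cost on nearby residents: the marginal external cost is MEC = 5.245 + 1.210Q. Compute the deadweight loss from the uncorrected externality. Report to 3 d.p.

DWL = $631.992

Market equilibrium (private): 6.814 + 0.787Q = 69.618 - 0.656Q → Q_m = 43.5232.
Social marginal cost = private MC + MEC = 12.059 + 1.997Q.
Set SMC = demand: 12.059 + 1.997Q = 69.618 - 0.656Q → Q* = 21.6958.
The welfare-loss triangle has base |Q_m − Q*| and height MEC(Q_m) (the vertical gap between SMC and demand is zero at Q* and MEC at Q_m).
DWL = ½ × 21.8274 × 57.9081 = 631.9916.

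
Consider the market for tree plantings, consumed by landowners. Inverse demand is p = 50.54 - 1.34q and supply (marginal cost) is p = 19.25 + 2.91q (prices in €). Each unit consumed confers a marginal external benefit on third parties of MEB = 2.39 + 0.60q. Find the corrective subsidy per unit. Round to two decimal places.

Social marginal benefit = demand + MEB = 52.93 - 0.74q.
Set SMB = MC: 52.93 - 0.74q = 19.25 + 2.91q → q* = 9.2274.
The Pigouvian subsidy equals MEB at q*: 2.39 + 0.60×9.2274 = 7.9264.

subsidy = €7.93 per unit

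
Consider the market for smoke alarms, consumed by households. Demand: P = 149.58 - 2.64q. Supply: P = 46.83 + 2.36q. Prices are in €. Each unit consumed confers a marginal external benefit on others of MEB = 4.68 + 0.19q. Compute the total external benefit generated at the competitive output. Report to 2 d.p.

€136.29

Market equilibrium (private): 46.83 + 2.36q = 149.58 - 2.64q → q_m = 20.5500.
Total external benefit = ∫₀^{q_m} (4.68 + 0.19q) dq = 4.68×20.5500 + ½×0.19×20.5500² = 136.2927.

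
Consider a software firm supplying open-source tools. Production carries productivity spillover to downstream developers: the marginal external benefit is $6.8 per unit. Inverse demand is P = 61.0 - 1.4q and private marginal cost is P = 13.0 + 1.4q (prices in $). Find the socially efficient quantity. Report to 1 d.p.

Social marginal cost = private MC − MEB = 6.2 + 1.4q.
Set SMC = demand: 6.2 + 1.4q = 61.0 - 1.4q → q* = 19.5714.

q* = 19.6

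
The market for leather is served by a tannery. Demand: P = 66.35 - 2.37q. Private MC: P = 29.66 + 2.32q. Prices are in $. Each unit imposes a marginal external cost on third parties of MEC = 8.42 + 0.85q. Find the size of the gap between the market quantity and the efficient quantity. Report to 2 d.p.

2.72 units

Market equilibrium (private): 29.66 + 2.32q = 66.35 - 2.37q → q_m = 7.8230.
Social marginal cost = private MC + MEC = 38.08 + 3.17q.
Set SMC = demand: 38.08 + 3.17q = 66.35 - 2.37q → q* = 5.1029.
Gap = |7.8230 − 5.1029| = 2.7201.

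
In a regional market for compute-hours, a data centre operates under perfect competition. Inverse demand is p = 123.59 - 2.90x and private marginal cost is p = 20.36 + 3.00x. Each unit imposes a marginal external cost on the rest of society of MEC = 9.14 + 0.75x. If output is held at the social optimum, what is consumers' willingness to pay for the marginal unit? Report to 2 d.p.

Social marginal cost = private MC + MEC = 29.50 + 3.75x.
Set SMC = demand: 29.50 + 3.75x = 123.59 - 2.90x → x* = 14.1489.
Consumer price on the demand curve at x*: 123.59 − 2.90×14.1489 = 82.5582.

P = 82.56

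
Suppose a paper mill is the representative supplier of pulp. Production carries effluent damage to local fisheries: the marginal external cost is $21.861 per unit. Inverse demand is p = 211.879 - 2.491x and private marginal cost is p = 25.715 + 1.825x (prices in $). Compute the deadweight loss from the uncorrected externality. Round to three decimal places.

DWL = $55.364

Market equilibrium (private): 25.715 + 1.825x = 211.879 - 2.491x → x_m = 43.1335.
Social marginal cost = private MC + MEC = 47.576 + 1.825x.
Set SMC = demand: 47.576 + 1.825x = 211.879 - 2.491x → x* = 38.0684.
The welfare-loss triangle has base |x_m − x*| and height MEC(x_m) (the vertical gap between SMC and demand is zero at x* and MEC at x_m).
DWL = ½ × 5.0651 × 21.8610 = 55.3641.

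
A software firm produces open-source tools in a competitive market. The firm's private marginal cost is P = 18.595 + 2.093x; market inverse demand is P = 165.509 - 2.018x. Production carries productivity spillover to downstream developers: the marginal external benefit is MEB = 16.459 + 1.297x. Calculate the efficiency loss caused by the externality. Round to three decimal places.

Market equilibrium (private): 18.595 + 2.093x = 165.509 - 2.018x → x_m = 35.7368.
Social marginal cost = private MC − MEB = 2.136 + 0.796x.
Set SMC = demand: 2.136 + 0.796x = 165.509 - 2.018x → x* = 58.0572.
The welfare-loss triangle has base |x_m − x*| and height MEB(x_m) (the vertical gap between SMC and demand is zero at x* and MEB at x_m).
DWL = ½ × 22.3204 × 62.8096 = 700.9677.

DWL = 700.968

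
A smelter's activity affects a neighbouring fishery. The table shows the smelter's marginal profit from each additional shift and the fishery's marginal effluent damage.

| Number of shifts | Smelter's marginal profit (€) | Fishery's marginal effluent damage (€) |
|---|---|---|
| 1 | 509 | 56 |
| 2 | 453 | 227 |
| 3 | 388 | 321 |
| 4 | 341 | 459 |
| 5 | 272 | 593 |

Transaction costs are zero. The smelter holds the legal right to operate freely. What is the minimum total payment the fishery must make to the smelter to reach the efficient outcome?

€613

Left alone the smelter would choose level 5 (marginal profit stays positive).
Efficient level: k* = 3 (marginal profit ≥ marginal effluent damage through 3).
The fishery must at least cover the smelter's forgone profit from cutting 5→3: 341 + 272 = 613.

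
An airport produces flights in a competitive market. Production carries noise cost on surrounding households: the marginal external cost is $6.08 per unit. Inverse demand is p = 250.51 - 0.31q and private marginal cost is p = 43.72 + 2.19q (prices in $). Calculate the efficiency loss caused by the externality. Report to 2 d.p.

DWL = $7.39

Market equilibrium (private): 43.72 + 2.19q = 250.51 - 0.31q → q_m = 82.7160.
Social marginal cost = private MC + MEC = 49.80 + 2.19q.
Set SMC = demand: 49.80 + 2.19q = 250.51 - 0.31q → q* = 80.2840.
The welfare-loss triangle has base |q_m − q*| and height MEC(q_m) (the vertical gap between SMC and demand is zero at q* and MEC at q_m).
DWL = ½ × 2.4320 × 6.0800 = 7.3933.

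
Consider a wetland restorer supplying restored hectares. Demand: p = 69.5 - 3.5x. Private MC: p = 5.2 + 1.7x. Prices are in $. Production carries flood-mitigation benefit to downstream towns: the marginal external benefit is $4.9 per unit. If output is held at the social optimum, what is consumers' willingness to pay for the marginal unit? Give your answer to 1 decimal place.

P = $22.9

Social marginal cost = private MC − MEB = 0.3 + 1.7x.
Set SMC = demand: 0.3 + 1.7x = 69.5 - 3.5x → x* = 13.3077.
Consumer price on the demand curve at x*: 69.5 − 3.5×13.3077 = 22.9231.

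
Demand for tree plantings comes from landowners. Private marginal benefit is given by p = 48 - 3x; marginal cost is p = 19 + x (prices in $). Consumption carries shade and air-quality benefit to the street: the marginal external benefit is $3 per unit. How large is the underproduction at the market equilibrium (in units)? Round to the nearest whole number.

Market equilibrium (private): 19 + x = 48 - 3x → x_m = 7.2500.
Social marginal benefit = demand + MEB = 51 - 3x.
Set SMB = MC: 51 - 3x = 19 + x → x* = 8.0000.
Gap = |7.2500 − 8.0000| = 0.7500.

1 units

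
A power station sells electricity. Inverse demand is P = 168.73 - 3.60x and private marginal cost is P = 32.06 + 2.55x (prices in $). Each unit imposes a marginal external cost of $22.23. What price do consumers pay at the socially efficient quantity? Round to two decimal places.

Social marginal cost = private MC + MEC = 54.29 + 2.55x.
Set SMC = demand: 54.29 + 2.55x = 168.73 - 3.60x → x* = 18.6081.
Consumer price on the demand curve at x*: 168.73 − 3.60×18.6081 = 101.7408.

P = $101.74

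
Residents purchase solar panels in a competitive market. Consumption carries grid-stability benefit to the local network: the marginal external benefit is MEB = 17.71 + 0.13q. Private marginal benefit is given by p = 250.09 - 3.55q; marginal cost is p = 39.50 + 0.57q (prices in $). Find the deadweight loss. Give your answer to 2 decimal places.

Market equilibrium (private): 39.50 + 0.57q = 250.09 - 3.55q → q_m = 51.1141.
Social marginal benefit = demand + MEB = 267.80 - 3.42q.
Set SMB = MC: 267.80 - 3.42q = 39.50 + 0.57q → q* = 57.2180.
The welfare-loss triangle has base |q_m − q*| and height MEB(q_m) (the vertical gap between SMB and MC is zero at q* and MEB at q_m).
DWL = ½ × 6.1039 × 24.3548 = 74.3296.

DWL = $74.33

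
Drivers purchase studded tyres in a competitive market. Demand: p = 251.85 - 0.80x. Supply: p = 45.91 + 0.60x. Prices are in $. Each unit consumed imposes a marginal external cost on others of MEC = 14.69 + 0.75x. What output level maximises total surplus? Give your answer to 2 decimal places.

Social marginal benefit = demand − MEC = 237.16 - 1.55x.
Set SMB = MC: 237.16 - 1.55x = 45.91 + 0.60x → x* = 88.9535.

x* = 88.95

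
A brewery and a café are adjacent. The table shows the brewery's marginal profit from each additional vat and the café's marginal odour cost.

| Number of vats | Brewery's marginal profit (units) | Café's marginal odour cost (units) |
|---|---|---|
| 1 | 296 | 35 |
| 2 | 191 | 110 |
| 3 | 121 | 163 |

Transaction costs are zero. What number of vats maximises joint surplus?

2

Bargaining reaches the level where marginal profit last exceeds marginal odour cost.
That holds through level 2 (191 ≥ 110) but not at 3 (121 < 163).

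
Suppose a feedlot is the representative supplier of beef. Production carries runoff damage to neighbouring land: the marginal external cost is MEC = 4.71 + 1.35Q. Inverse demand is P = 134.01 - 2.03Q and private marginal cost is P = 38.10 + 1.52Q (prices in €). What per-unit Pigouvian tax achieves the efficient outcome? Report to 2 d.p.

Social marginal cost = private MC + MEC = 42.81 + 2.87Q.
Set SMC = demand: 42.81 + 2.87Q = 134.01 - 2.03Q → Q* = 18.6122.
The Pigouvian tax equals MEC at Q*: 4.71 + 1.35×18.6122 = 29.8365.

tax = €29.84 per unit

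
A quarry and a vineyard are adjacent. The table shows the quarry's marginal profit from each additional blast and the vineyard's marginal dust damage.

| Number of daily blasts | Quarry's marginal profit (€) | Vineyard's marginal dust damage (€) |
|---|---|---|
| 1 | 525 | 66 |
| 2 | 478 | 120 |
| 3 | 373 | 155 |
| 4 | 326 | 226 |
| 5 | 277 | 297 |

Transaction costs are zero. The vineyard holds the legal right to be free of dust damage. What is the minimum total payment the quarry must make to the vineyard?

€567

Efficient level: marginal profit ≥ marginal dust damage through level 4, so k* = 4.
With the vineyard holding the right, the quarry must at least compensate total damage at k*: 66 + 120 + 155 + 226 = 567.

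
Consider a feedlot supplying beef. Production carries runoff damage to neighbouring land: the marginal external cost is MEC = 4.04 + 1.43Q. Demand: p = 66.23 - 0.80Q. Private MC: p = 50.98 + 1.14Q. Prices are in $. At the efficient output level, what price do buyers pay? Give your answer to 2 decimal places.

Social marginal cost = private MC + MEC = 55.02 + 2.57Q.
Set SMC = demand: 55.02 + 2.57Q = 66.23 - 0.80Q → Q* = 3.3264.
Consumer price on the demand curve at Q*: 66.23 − 0.80×3.3264 = 63.5689.

P = $63.57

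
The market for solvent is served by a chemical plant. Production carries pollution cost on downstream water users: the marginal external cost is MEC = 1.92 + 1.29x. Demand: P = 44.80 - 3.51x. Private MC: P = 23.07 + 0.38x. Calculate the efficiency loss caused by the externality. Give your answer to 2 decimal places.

Market equilibrium (private): 23.07 + 0.38x = 44.80 - 3.51x → x_m = 5.5861.
Social marginal cost = private MC + MEC = 24.99 + 1.67x.
Set SMC = demand: 24.99 + 1.67x = 44.80 - 3.51x → x* = 3.8243.
Height of the DWL triangle at x_m is SMC(x_m) − demand(x_m) = MEC(x_m) = 9.1261.
DWL = ½ × 1.7618 × 9.1261 = 8.0392.

DWL = 8.04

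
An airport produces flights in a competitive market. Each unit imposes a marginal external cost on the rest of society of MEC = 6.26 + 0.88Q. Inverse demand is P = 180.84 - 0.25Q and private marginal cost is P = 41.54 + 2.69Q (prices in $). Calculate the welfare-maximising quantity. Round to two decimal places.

Q* = 34.83

Social marginal cost = private MC + MEC = 47.80 + 3.57Q.
Set SMC = demand: 47.80 + 3.57Q = 180.84 - 0.25Q → Q* = 34.8272.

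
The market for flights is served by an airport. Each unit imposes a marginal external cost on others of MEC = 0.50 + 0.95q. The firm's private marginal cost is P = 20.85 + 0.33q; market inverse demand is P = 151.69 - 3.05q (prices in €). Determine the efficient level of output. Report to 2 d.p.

Social marginal cost = private MC + MEC = 21.35 + 1.28q.
Set SMC = demand: 21.35 + 1.28q = 151.69 - 3.05q → q* = 30.1016.

q* = 30.10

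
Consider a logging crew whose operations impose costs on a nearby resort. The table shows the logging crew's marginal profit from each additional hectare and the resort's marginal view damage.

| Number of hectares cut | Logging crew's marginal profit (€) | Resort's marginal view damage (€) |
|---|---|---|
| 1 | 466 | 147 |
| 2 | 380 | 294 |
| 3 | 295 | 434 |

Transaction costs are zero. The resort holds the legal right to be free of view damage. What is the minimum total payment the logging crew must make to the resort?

Efficient level: marginal profit ≥ marginal view damage through level 2, so k* = 2.
With the resort holding the right, the logging crew must at least compensate total damage at k*: 147 + 294 = 441.

€441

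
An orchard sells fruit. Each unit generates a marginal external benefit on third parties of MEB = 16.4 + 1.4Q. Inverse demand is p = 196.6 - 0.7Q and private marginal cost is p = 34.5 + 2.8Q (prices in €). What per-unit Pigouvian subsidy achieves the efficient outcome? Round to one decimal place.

subsidy = €135.4 per unit

Social marginal cost = private MC − MEB = 18.1 + 1.4Q.
Set SMC = demand: 18.1 + 1.4Q = 196.6 - 0.7Q → Q* = 85.0000.
The Pigouvian subsidy equals MEB at Q*: 16.4 + 1.4×85.0000 = 135.4000.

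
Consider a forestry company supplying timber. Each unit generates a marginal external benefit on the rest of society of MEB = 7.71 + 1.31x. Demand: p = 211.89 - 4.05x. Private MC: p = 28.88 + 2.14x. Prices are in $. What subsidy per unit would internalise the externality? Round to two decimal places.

Social marginal cost = private MC − MEB = 21.17 + 0.83x.
Set SMC = demand: 21.17 + 0.83x = 211.89 - 4.05x → x* = 39.0820.
The Pigouvian subsidy equals MEB at x*: 7.71 + 1.31×39.0820 = 58.9074.

subsidy = $58.91 per unit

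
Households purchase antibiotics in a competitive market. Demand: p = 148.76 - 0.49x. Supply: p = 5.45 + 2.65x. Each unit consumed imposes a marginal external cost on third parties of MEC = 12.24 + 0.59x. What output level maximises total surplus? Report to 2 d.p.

Social marginal benefit = demand − MEC = 136.52 - 1.08x.
Set SMB = MC: 136.52 - 1.08x = 5.45 + 2.65x → x* = 35.1394.

x* = 35.14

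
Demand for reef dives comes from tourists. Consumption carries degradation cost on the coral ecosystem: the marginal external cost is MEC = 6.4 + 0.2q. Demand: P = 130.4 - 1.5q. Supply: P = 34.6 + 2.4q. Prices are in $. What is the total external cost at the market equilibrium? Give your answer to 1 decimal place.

Market equilibrium (private): 34.6 + 2.4q = 130.4 - 1.5q → q_m = 24.5641.
Total external cost = ∫₀^{q_m} (6.4 + 0.2q) dq = 6.4×24.5641 + ½×0.2×24.5641² = 217.5497.

$217.5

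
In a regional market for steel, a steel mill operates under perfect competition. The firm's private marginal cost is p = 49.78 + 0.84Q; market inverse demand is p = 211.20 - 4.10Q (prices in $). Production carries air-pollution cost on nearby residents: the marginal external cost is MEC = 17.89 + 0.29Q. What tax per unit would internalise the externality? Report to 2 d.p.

Social marginal cost = private MC + MEC = 67.67 + 1.13Q.
Set SMC = demand: 67.67 + 1.13Q = 211.20 - 4.10Q → Q* = 27.4436.
The Pigouvian tax equals MEC at Q*: 17.89 + 0.29×27.4436 = 25.8486.

tax = $25.85 per unit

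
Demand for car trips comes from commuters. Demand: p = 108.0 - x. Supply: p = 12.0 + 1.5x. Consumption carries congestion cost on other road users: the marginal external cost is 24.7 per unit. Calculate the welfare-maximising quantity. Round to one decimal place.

x* = 28.5

Social marginal benefit = demand − MEC = 83.3 - x.
Set SMB = MC: 83.3 - x = 12.0 + 1.5x → x* = 28.5200.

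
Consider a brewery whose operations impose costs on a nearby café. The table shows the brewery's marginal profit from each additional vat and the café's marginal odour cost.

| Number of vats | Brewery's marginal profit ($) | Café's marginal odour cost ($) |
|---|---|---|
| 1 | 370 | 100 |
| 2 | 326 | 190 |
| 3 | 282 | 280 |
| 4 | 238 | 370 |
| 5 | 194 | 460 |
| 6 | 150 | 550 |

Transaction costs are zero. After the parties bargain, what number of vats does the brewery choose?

Bargaining reaches the level where marginal profit last exceeds marginal odour cost.
That holds through level 3 (282 ≥ 280) but not at 4 (238 < 370).

3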